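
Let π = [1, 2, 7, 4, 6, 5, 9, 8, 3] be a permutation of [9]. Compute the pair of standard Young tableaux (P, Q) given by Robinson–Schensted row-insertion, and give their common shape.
P = [1, 2, 3, 5, 8] / [4, 9] / [6] / [7];  Q = [1, 2, 3, 5, 7] / [4, 8] / [6] / [9];  common shape = (5, 2, 1, 1)

Row-insert the values π_1, π_2, … into P one at a time, bumping the leftmost entry strictly greater than the inserted value down to the next row. The recording tableau Q records, in position (i, j), the step at which that cell was added to P.
  Insert 1 (step 1): P = [1];  Q = [1]
  Insert 2 (step 2): P = [1, 2];  Q = [1, 2]
  Insert 7 (step 3): P = [1, 2, 7];  Q = [1, 2, 3]
  Insert 4 (step 4): P = [1, 2, 4] / [7];  Q = [1, 2, 3] / [4]
  Insert 6 (step 5): P = [1, 2, 4, 6] / [7];  Q = [1, 2, 3, 5] / [4]
  Insert 5 (step 6): P = [1, 2, 4, 5] / [6] / [7];  Q = [1, 2, 3, 5] / [4] / [6]
  Insert 9 (step 7): P = [1, 2, 4, 5, 9] / [6] / [7];  Q = [1, 2, 3, 5, 7] / [4] / [6]
  Insert 8 (step 8): P = [1, 2, 4, 5, 8] / [6, 9] / [7];  Q = [1, 2, 3, 5, 7] / [4, 8] / [6]
  Insert 3 (step 9): P = [1, 2, 3, 5, 8] / [4, 9] / [6] / [7];  Q = [1, 2, 3, 5, 7] / [4, 8] / [6] / [9]
Final shape: (5, 2, 1, 1).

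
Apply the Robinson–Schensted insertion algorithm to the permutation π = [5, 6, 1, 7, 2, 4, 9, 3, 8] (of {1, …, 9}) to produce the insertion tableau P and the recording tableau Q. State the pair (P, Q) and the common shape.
P = [1, 2, 3, 8] / [4, 6, 7, 9] / [5];  Q = [1, 2, 4, 7] / [3, 5, 6, 9] / [8];  common shape = (4, 4, 1)

Row-insert the values π_1, π_2, … into P one at a time, bumping the leftmost entry strictly greater than the inserted value down to the next row. The recording tableau Q records, in position (i, j), the step at which that cell was added to P.
  Insert 5 (step 1): P = [5];  Q = [1]
  Insert 6 (step 2): P = [5, 6];  Q = [1, 2]
  Insert 1 (step 3): P = [1, 6] / [5];  Q = [1, 2] / [3]
  Insert 7 (step 4): P = [1, 6, 7] / [5];  Q = [1, 2, 4] / [3]
  Insert 2 (step 5): P = [1, 2, 7] / [5, 6];  Q = [1, 2, 4] / [3, 5]
  Insert 4 (step 6): P = [1, 2, 4] / [5, 6, 7];  Q = [1, 2, 4] / [3, 5, 6]
  Insert 9 (step 7): P = [1, 2, 4, 9] / [5, 6, 7];  Q = [1, 2, 4, 7] / [3, 5, 6]
  Insert 3 (step 8): P = [1, 2, 3, 9] / [4, 6, 7] / [5];  Q = [1, 2, 4, 7] / [3, 5, 6] / [8]
  Insert 8 (step 9): P = [1, 2, 3, 8] / [4, 6, 7, 9] / [5];  Q = [1, 2, 4, 7] / [3, 5, 6, 9] / [8]
Final shape: (4, 4, 1).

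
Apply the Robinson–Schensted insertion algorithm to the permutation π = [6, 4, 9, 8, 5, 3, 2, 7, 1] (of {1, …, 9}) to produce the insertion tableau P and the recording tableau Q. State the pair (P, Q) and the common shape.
P = [1, 5, 7] / [2, 8] / [3] / [4] / [6] / [9];  Q = [1, 3, 8] / [2, 4] / [5] / [6] / [7] / [9];  common shape = (3, 2, 1, 1, 1, 1)

Row-insert the values π_1, π_2, … into P one at a time, bumping the leftmost entry strictly greater than the inserted value down to the next row. The recording tableau Q records, in position (i, j), the step at which that cell was added to P.
  Insert 6 (step 1): P = [6];  Q = [1]
  Insert 4 (step 2): P = [4] / [6];  Q = [1] / [2]
  Insert 9 (step 3): P = [4, 9] / [6];  Q = [1, 3] / [2]
  Insert 8 (step 4): P = [4, 8] / [6, 9];  Q = [1, 3] / [2, 4]
  Insert 5 (step 5): P = [4, 5] / [6, 8] / [9];  Q = [1, 3] / [2, 4] / [5]
  Insert 3 (step 6): P = [3, 5] / [4, 8] / [6] / [9];  Q = [1, 3] / [2, 4] / [5] / [6]
  Insert 2 (step 7): P = [2, 5] / [3, 8] / [4] / [6] / [9];  Q = [1, 3] / [2, 4] / [5] / [6] / [7]
  Insert 7 (step 8): P = [2, 5, 7] / [3, 8] / [4] / [6] / [9];  Q = [1, 3, 8] / [2, 4] / [5] / [6] / [7]
  Insert 1 (step 9): P = [1, 5, 7] / [2, 8] / [3] / [4] / [6] / [9];  Q = [1, 3, 8] / [2, 4] / [5] / [6] / [7] / [9]
Final shape: (3, 2, 1, 1, 1, 1).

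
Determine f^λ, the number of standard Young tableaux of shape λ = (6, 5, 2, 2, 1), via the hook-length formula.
# SYT of shape (6, 5, 2, 2, 1) = 630630

Hook-length formula: f^λ = n! / Π hook(c), product over all cells c of the Young diagram. For λ = (6, 5, 2, 2, 1), n = 16 boxes. Hook lengths by row (left-to-right, top-to-bottom): [10, 8, 5, 4, 3, 1]; [8, 6, 3, 2, 1]; [4, 2]; [3, 1]; [1]. Product of hooks = 33177600. So f^λ = 16! / 33177600 = 20922789888000 / 33177600 = 630630.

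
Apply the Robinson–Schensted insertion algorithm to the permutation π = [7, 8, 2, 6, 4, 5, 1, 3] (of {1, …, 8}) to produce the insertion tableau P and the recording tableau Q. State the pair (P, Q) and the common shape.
P = [1, 3, 5] / [2, 4] / [6, 8] / [7];  Q = [1, 2, 6] / [3, 4] / [5, 8] / [7];  common shape = (3, 2, 2, 1)

Row-insert the values π_1, π_2, … into P one at a time, bumping the leftmost entry strictly greater than the inserted value down to the next row. The recording tableau Q records, in position (i, j), the step at which that cell was added to P.
  Insert 7 (step 1): P = [7];  Q = [1]
  Insert 8 (step 2): P = [7, 8];  Q = [1, 2]
  Insert 2 (step 3): P = [2, 8] / [7];  Q = [1, 2] / [3]
  Insert 6 (step 4): P = [2, 6] / [7, 8];  Q = [1, 2] / [3, 4]
  Insert 4 (step 5): P = [2, 4] / [6, 8] / [7];  Q = [1, 2] / [3, 4] / [5]
  Insert 5 (step 6): P = [2, 4, 5] / [6, 8] / [7];  Q = [1, 2, 6] / [3, 4] / [5]
  Insert 1 (step 7): P = [1, 4, 5] / [2, 8] / [6] / [7];  Q = [1, 2, 6] / [3, 4] / [5] / [7]
  Insert 3 (step 8): P = [1, 3, 5] / [2, 4] / [6, 8] / [7];  Q = [1, 2, 6] / [3, 4] / [5, 8] / [7]
Final shape: (3, 2, 2, 1).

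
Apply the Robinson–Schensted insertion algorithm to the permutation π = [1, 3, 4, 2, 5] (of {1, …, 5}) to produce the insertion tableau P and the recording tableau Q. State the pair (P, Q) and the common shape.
P = [1, 2, 4, 5] / [3];  Q = [1, 2, 3, 5] / [4];  common shape = (4, 1)

Row-insert the values π_1, π_2, … into P one at a time, bumping the leftmost entry strictly greater than the inserted value down to the next row. The recording tableau Q records, in position (i, j), the step at which that cell was added to P.
  Insert 1 (step 1): P = [1];  Q = [1]
  Insert 3 (step 2): P = [1, 3];  Q = [1, 2]
  Insert 4 (step 3): P = [1, 3, 4];  Q = [1, 2, 3]
  Insert 2 (step 4): P = [1, 2, 4] / [3];  Q = [1, 2, 3] / [4]
  Insert 5 (step 5): P = [1, 2, 4, 5] / [3];  Q = [1, 2, 3, 5] / [4]
Final shape: (4, 1).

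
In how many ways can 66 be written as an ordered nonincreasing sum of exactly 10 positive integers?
p(66, 10 parts) = 126299

Partitions of n into exactly k parts are in bijection with partitions of n − k into at most k parts (subtract 1 from each part). So p(66, exactly 10) = p(56, parts ≤ 10). Computing via the recurrence p(m, j) = p(m, j−1) + p(m−j, j) gives 126299.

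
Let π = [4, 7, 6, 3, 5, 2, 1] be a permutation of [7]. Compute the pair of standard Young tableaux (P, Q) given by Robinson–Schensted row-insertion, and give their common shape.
P = [1, 5] / [2, 6] / [3] / [4] / [7];  Q = [1, 2] / [3, 5] / [4] / [6] / [7];  common shape = (2, 2, 1, 1, 1)

Row-insert the values π_1, π_2, … into P one at a time, bumping the leftmost entry strictly greater than the inserted value down to the next row. The recording tableau Q records, in position (i, j), the step at which that cell was added to P.
  Insert 4 (step 1): P = [4];  Q = [1]
  Insert 7 (step 2): P = [4, 7];  Q = [1, 2]
  Insert 6 (step 3): P = [4, 6] / [7];  Q = [1, 2] / [3]
  Insert 3 (step 4): P = [3, 6] / [4] / [7];  Q = [1, 2] / [3] / [4]
  Insert 5 (step 5): P = [3, 5] / [4, 6] / [7];  Q = [1, 2] / [3, 5] / [4]
  Insert 2 (step 6): P = [2, 5] / [3, 6] / [4] / [7];  Q = [1, 2] / [3, 5] / [4] / [6]
  Insert 1 (step 7): P = [1, 5] / [2, 6] / [3] / [4] / [7];  Q = [1, 2] / [3, 5] / [4] / [6] / [7]
Final shape: (2, 2, 1, 1, 1).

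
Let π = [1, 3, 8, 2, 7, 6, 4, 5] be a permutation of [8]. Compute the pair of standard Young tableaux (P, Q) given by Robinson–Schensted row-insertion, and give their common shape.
P = [1, 2, 4, 5] / [3, 6] / [7] / [8];  Q = [1, 2, 3, 8] / [4, 5] / [6] / [7];  common shape = (4, 2, 1, 1)

Row-insert the values π_1, π_2, … into P one at a time, bumping the leftmost entry strictly greater than the inserted value down to the next row. The recording tableau Q records, in position (i, j), the step at which that cell was added to P.
  Insert 1 (step 1): P = [1];  Q = [1]
  Insert 3 (step 2): P = [1, 3];  Q = [1, 2]
  Insert 8 (step 3): P = [1, 3, 8];  Q = [1, 2, 3]
  Insert 2 (step 4): P = [1, 2, 8] / [3];  Q = [1, 2, 3] / [4]
  Insert 7 (step 5): P = [1, 2, 7] / [3, 8];  Q = [1, 2, 3] / [4, 5]
  Insert 6 (step 6): P = [1, 2, 6] / [3, 7] / [8];  Q = [1, 2, 3] / [4, 5] / [6]
  Insert 4 (step 7): P = [1, 2, 4] / [3, 6] / [7] / [8];  Q = [1, 2, 3] / [4, 5] / [6] / [7]
  Insert 5 (step 8): P = [1, 2, 4, 5] / [3, 6] / [7] / [8];  Q = [1, 2, 3, 8] / [4, 5] / [6] / [7]
Final shape: (4, 2, 1, 1).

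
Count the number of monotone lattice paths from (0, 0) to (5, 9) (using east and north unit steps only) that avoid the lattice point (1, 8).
Number of paths = 1957

Total paths from (0, 0) to (5, 9): C(14, 5) = 2002. Paths through (1, 8): (paths (0, 0) → (1, 8)) × (paths (1, 8) → (5, 9)) = C(9, 1) · C(5, 4) = 9 · 5 = 45. Avoidance count = 2002 − 45 = 1957.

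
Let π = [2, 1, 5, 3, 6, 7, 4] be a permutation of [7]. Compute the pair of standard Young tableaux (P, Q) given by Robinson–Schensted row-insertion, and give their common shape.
P = [1, 3, 4, 7] / [2, 5, 6];  Q = [1, 3, 5, 6] / [2, 4, 7];  common shape = (4, 3)

Row-insert the values π_1, π_2, … into P one at a time, bumping the leftmost entry strictly greater than the inserted value down to the next row. The recording tableau Q records, in position (i, j), the step at which that cell was added to P.
  Insert 2 (step 1): P = [2];  Q = [1]
  Insert 1 (step 2): P = [1] / [2];  Q = [1] / [2]
  Insert 5 (step 3): P = [1, 5] / [2];  Q = [1, 3] / [2]
  Insert 3 (step 4): P = [1, 3] / [2, 5];  Q = [1, 3] / [2, 4]
  Insert 6 (step 5): P = [1, 3, 6] / [2, 5];  Q = [1, 3, 5] / [2, 4]
  Insert 7 (step 6): P = [1, 3, 6, 7] / [2, 5];  Q = [1, 3, 5, 6] / [2, 4]
  Insert 4 (step 7): P = [1, 3, 4, 7] / [2, 5, 6];  Q = [1, 3, 5, 6] / [2, 4, 7]
Final shape: (4, 3).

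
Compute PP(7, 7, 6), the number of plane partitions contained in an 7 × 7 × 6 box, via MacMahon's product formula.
PP(7, 7, 6) = 872299918503728

Evaluate the triple product over i = 1..7, j = 1..7, k = 1..6. The factors are (2/1) · (3/2) · (4/3) · (5/4) · (6/5) · (7/6) · (3/2) · (4/3) · … (294 factors total). The numerators and denominators telescope so the product is an integer; carrying out the multiplication exactly gives PP(7, 7, 6) = 872299918503728.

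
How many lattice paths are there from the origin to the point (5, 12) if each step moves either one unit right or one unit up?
Number of paths = 6188

A monotone lattice path from (0, 0) to (5, 12) consists of 5 east steps and 12 north steps in some order, so it is determined by which 5 of the 17 steps are east. The count is C(17, 5) = 6188.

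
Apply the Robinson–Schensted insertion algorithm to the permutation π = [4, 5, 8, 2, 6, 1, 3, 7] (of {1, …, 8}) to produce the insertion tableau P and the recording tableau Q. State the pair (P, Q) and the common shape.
P = [1, 3, 6, 7] / [2, 5] / [4, 8];  Q = [1, 2, 3, 8] / [4, 5] / [6, 7];  common shape = (4, 2, 2)

Row-insert the values π_1, π_2, … into P one at a time, bumping the leftmost entry strictly greater than the inserted value down to the next row. The recording tableau Q records, in position (i, j), the step at which that cell was added to P.
  Insert 4 (step 1): P = [4];  Q = [1]
  Insert 5 (step 2): P = [4, 5];  Q = [1, 2]
  Insert 8 (step 3): P = [4, 5, 8];  Q = [1, 2, 3]
  Insert 2 (step 4): P = [2, 5, 8] / [4];  Q = [1, 2, 3] / [4]
  Insert 6 (step 5): P = [2, 5, 6] / [4, 8];  Q = [1, 2, 3] / [4, 5]
  Insert 1 (step 6): P = [1, 5, 6] / [2, 8] / [4];  Q = [1, 2, 3] / [4, 5] / [6]
  Insert 3 (step 7): P = [1, 3, 6] / [2, 5] / [4, 8];  Q = [1, 2, 3] / [4, 5] / [6, 7]
  Insert 7 (step 8): P = [1, 3, 6, 7] / [2, 5] / [4, 8];  Q = [1, 2, 3, 8] / [4, 5] / [6, 7]
Final shape: (4, 2, 2).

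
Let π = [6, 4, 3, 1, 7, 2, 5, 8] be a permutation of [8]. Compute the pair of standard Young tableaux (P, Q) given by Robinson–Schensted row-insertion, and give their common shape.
P = [1, 2, 5, 8] / [3, 7] / [4] / [6];  Q = [1, 5, 7, 8] / [2, 6] / [3] / [4];  common shape = (4, 2, 1, 1)

Row-insert the values π_1, π_2, … into P one at a time, bumping the leftmost entry strictly greater than the inserted value down to the next row. The recording tableau Q records, in position (i, j), the step at which that cell was added to P.
  Insert 6 (step 1): P = [6];  Q = [1]
  Insert 4 (step 2): P = [4] / [6];  Q = [1] / [2]
  Insert 3 (step 3): P = [3] / [4] / [6];  Q = [1] / [2] / [3]
  Insert 1 (step 4): P = [1] / [3] / [4] / [6];  Q = [1] / [2] / [3] / [4]
  Insert 7 (step 5): P = [1, 7] / [3] / [4] / [6];  Q = [1, 5] / [2] / [3] / [4]
  Insert 2 (step 6): P = [1, 2] / [3, 7] / [4] / [6];  Q = [1, 5] / [2, 6] / [3] / [4]
  Insert 5 (step 7): P = [1, 2, 5] / [3, 7] / [4] / [6];  Q = [1, 5, 7] / [2, 6] / [3] / [4]
  Insert 8 (step 8): P = [1, 2, 5, 8] / [3, 7] / [4] / [6];  Q = [1, 5, 7, 8] / [2, 6] / [3] / [4]
Final shape: (4, 2, 1, 1).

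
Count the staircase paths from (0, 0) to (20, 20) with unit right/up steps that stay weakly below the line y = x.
C_20 = 6564120420

These NE paths below the diagonal are counted by the Catalan number C_n = (1/(n + 1)) · C(2n, n). For n = 20: C_20 = (1/21) · C(40, 20) = 137846528820/21 = 6564120420.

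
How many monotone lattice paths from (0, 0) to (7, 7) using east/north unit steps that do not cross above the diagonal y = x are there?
C_7 = 429

These NE paths below the diagonal are counted by the Catalan number C_n = (1/(n + 1)) · C(2n, n). For n = 7: C_7 = (1/8) · C(14, 7) = 3432/8 = 429.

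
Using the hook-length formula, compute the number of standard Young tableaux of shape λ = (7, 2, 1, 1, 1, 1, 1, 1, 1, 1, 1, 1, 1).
# SYT of shape (7, 2, 1, 1, 1, 1, 1, 1, 1, 1, 1, 1, 1) = 293760

Hook-length formula: f^λ = n! / Π hook(c), product over all cells c of the Young diagram. For λ = (7, 2, 1, 1, 1, 1, 1, 1, 1, 1, 1, 1, 1), n = 20 boxes. Hook lengths by row (left-to-right, top-to-bottom): [19, 7, 5, 4, 3, 2, 1]; [13, 1]; [11]; [10]; [9]; [8]; [7]; [6]; [5]; [4]; [3]; [2]; [1]. Product of hooks = 8281937664000. So f^λ = 20! / 8281937664000 = 2432902008176640000 / 8281937664000 = 293760.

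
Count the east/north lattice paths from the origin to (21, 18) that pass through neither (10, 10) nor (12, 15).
Number of paths = 45424039518

Inclusion–exclusion. Total paths: C(39, 21) = 62359143990. Through P₁: C(20, 10)·C(19, 11) = 13964227992. Through P₂: C(27, 12)·C(12, 9) = 3824449200. Since P₁ is strictly southwest of P₂, a monotone path through both must visit P₁ then P₂; paths through both = C(20, 10)·C(7, 2)·C(12, 9) = 853572720. Avoid both = 62359143990 − 13964227992 − 3824449200 + 853572720 = 45424039518.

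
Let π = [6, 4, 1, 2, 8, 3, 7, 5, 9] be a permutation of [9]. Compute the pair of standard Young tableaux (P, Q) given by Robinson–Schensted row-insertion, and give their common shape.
P = [1, 2, 3, 5, 9] / [4, 7] / [6, 8];  Q = [1, 4, 5, 7, 9] / [2, 6] / [3, 8];  common shape = (5, 2, 2)

Row-insert the values π_1, π_2, … into P one at a time, bumping the leftmost entry strictly greater than the inserted value down to the next row. The recording tableau Q records, in position (i, j), the step at which that cell was added to P.
  Insert 6 (step 1): P = [6];  Q = [1]
  Insert 4 (step 2): P = [4] / [6];  Q = [1] / [2]
  Insert 1 (step 3): P = [1] / [4] / [6];  Q = [1] / [2] / [3]
  Insert 2 (step 4): P = [1, 2] / [4] / [6];  Q = [1, 4] / [2] / [3]
  Insert 8 (step 5): P = [1, 2, 8] / [4] / [6];  Q = [1, 4, 5] / [2] / [3]
  Insert 3 (step 6): P = [1, 2, 3] / [4, 8] / [6];  Q = [1, 4, 5] / [2, 6] / [3]
  Insert 7 (step 7): P = [1, 2, 3, 7] / [4, 8] / [6];  Q = [1, 4, 5, 7] / [2, 6] / [3]
  Insert 5 (step 8): P = [1, 2, 3, 5] / [4, 7] / [6, 8];  Q = [1, 4, 5, 7] / [2, 6] / [3, 8]
  Insert 9 (step 9): P = [1, 2, 3, 5, 9] / [4, 7] / [6, 8];  Q = [1, 4, 5, 7, 9] / [2, 6] / [3, 8]
Final shape: (5, 2, 2).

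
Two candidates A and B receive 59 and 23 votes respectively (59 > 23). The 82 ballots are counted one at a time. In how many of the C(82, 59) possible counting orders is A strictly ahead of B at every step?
Strict-lead orderings = 58209948451105027200

Total orderings of the 82 votes with 59 for A: C(82, 59) = 132589327027517006400. By the Bertrand ballot formula (Cycle Lemma / reflection principle), the number of orderings in which A is strictly ahead of B throughout is (p − q)/(p + q) · C(p + q, p) = (59 − 23)/(59 + 23) · 132589327027517006400 = 58209948451105027200.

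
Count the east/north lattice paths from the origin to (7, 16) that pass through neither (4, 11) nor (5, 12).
Number of paths = 116847

Inclusion–exclusion. Total paths: C(23, 7) = 245157. Through P₁: C(15, 4)·C(8, 3) = 76440. Through P₂: C(17, 5)·C(6, 2) = 92820. Since P₁ is strictly southwest of P₂, a monotone path through both must visit P₁ then P₂; paths through both = C(15, 4)·C(2, 1)·C(6, 2) = 40950. Avoid both = 245157 − 76440 − 92820 + 40950 = 116847.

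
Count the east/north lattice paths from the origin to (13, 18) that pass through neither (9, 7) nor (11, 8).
Number of paths = 187914183

Inclusion–exclusion. Total paths: C(31, 13) = 206253075. Through P₁: C(16, 9)·C(15, 4) = 15615600. Through P₂: C(19, 11)·C(12, 2) = 4988412. Since P₁ is strictly southwest of P₂, a monotone path through both must visit P₁ then P₂; paths through both = C(16, 9)·C(3, 2)·C(12, 2) = 2265120. Avoid both = 206253075 − 15615600 − 4988412 + 2265120 = 187914183.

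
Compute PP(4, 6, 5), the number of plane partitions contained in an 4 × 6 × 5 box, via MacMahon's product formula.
PP(4, 6, 5) = 133613766

Evaluate the triple product over i = 1..4, j = 1..6, k = 1..5. The factors are (2/1) · (3/2) · (4/3) · (5/4) · (6/5) · (3/2) · (4/3) · (5/4) · … (120 factors total). The numerators and denominators telescope so the product is an integer; carrying out the multiplication exactly gives PP(4, 6, 5) = 133613766.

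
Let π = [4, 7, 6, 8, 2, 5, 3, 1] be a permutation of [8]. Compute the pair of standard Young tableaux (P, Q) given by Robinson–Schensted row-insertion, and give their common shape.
P = [1, 3, 8] / [2, 5] / [4] / [6] / [7];  Q = [1, 2, 4] / [3, 6] / [5] / [7] / [8];  common shape = (3, 2, 1, 1, 1)

Row-insert the values π_1, π_2, … into P one at a time, bumping the leftmost entry strictly greater than the inserted value down to the next row. The recording tableau Q records, in position (i, j), the step at which that cell was added to P.
  Insert 4 (step 1): P = [4];  Q = [1]
  Insert 7 (step 2): P = [4, 7];  Q = [1, 2]
  Insert 6 (step 3): P = [4, 6] / [7];  Q = [1, 2] / [3]
  Insert 8 (step 4): P = [4, 6, 8] / [7];  Q = [1, 2, 4] / [3]
  Insert 2 (step 5): P = [2, 6, 8] / [4] / [7];  Q = [1, 2, 4] / [3] / [5]
  Insert 5 (step 6): P = [2, 5, 8] / [4, 6] / [7];  Q = [1, 2, 4] / [3, 6] / [5]
  Insert 3 (step 7): P = [2, 3, 8] / [4, 5] / [6] / [7];  Q = [1, 2, 4] / [3, 6] / [5] / [7]
  Insert 1 (step 8): P = [1, 3, 8] / [2, 5] / [4] / [6] / [7];  Q = [1, 2, 4] / [3, 6] / [5] / [7] / [8]
Final shape: (3, 2, 1, 1, 1).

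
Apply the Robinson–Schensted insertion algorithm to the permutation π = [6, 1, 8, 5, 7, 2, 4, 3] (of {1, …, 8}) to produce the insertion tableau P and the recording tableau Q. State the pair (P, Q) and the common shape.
P = [1, 2, 3] / [4, 7] / [5, 8] / [6];  Q = [1, 3, 5] / [2, 4] / [6, 7] / [8];  common shape = (3, 2, 2, 1)

Row-insert the values π_1, π_2, … into P one at a time, bumping the leftmost entry strictly greater than the inserted value down to the next row. The recording tableau Q records, in position (i, j), the step at which that cell was added to P.
  Insert 6 (step 1): P = [6];  Q = [1]
  Insert 1 (step 2): P = [1] / [6];  Q = [1] / [2]
  Insert 8 (step 3): P = [1, 8] / [6];  Q = [1, 3] / [2]
  Insert 5 (step 4): P = [1, 5] / [6, 8];  Q = [1, 3] / [2, 4]
  Insert 7 (step 5): P = [1, 5, 7] / [6, 8];  Q = [1, 3, 5] / [2, 4]
  Insert 2 (step 6): P = [1, 2, 7] / [5, 8] / [6];  Q = [1, 3, 5] / [2, 4] / [6]
  Insert 4 (step 7): P = [1, 2, 4] / [5, 7] / [6, 8];  Q = [1, 3, 5] / [2, 4] / [6, 7]
  Insert 3 (step 8): P = [1, 2, 3] / [4, 7] / [5, 8] / [6];  Q = [1, 3, 5] / [2, 4] / [6, 7] / [8]
Final shape: (3, 2, 2, 1).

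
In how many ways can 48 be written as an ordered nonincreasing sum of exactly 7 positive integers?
p(48, 7 parts) = 7190

Partitions of n into exactly k parts are in bijection with partitions of n − k into at most k parts (subtract 1 from each part). So p(48, exactly 7) = p(41, parts ≤ 7). Computing via the recurrence p(m, j) = p(m, j−1) + p(m−j, j) gives 7190.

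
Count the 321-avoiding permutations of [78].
C_78 = 73745243611532458459690151854647329239335600

These 321-avoiding permutations are counted by the Catalan number C_n = (1/(n + 1)) · C(2n, n). For n = 78: C_78 = (1/79) · C(156, 78) = 5825874245311064218315521996517139009907512400/79 = 73745243611532458459690151854647329239335600.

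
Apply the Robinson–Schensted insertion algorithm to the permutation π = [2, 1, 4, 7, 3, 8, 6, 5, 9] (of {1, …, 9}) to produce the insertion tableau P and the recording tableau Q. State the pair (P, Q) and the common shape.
P = [1, 3, 5, 8, 9] / [2, 4, 6] / [7];  Q = [1, 3, 4, 6, 9] / [2, 5, 7] / [8];  common shape = (5, 3, 1)

Row-insert the values π_1, π_2, … into P one at a time, bumping the leftmost entry strictly greater than the inserted value down to the next row. The recording tableau Q records, in position (i, j), the step at which that cell was added to P.
  Insert 2 (step 1): P = [2];  Q = [1]
  Insert 1 (step 2): P = [1] / [2];  Q = [1] / [2]
  Insert 4 (step 3): P = [1, 4] / [2];  Q = [1, 3] / [2]
  Insert 7 (step 4): P = [1, 4, 7] / [2];  Q = [1, 3, 4] / [2]
  Insert 3 (step 5): P = [1, 3, 7] / [2, 4];  Q = [1, 3, 4] / [2, 5]
  Insert 8 (step 6): P = [1, 3, 7, 8] / [2, 4];  Q = [1, 3, 4, 6] / [2, 5]
  Insert 6 (step 7): P = [1, 3, 6, 8] / [2, 4, 7];  Q = [1, 3, 4, 6] / [2, 5, 7]
  Insert 5 (step 8): P = [1, 3, 5, 8] / [2, 4, 6] / [7];  Q = [1, 3, 4, 6] / [2, 5, 7] / [8]
  Insert 9 (step 9): P = [1, 3, 5, 8, 9] / [2, 4, 6] / [7];  Q = [1, 3, 4, 6, 9] / [2, 5, 7] / [8]
Final shape: (5, 3, 1).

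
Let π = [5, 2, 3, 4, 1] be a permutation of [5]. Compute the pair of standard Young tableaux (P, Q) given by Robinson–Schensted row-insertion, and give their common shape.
P = [1, 3, 4] / [2] / [5];  Q = [1, 3, 4] / [2] / [5];  common shape = (3, 1, 1)

Row-insert the values π_1, π_2, … into P one at a time, bumping the leftmost entry strictly greater than the inserted value down to the next row. The recording tableau Q records, in position (i, j), the step at which that cell was added to P.
  Insert 5 (step 1): P = [5];  Q = [1]
  Insert 2 (step 2): P = [2] / [5];  Q = [1] / [2]
  Insert 3 (step 3): P = [2, 3] / [5];  Q = [1, 3] / [2]
  Insert 4 (step 4): P = [2, 3, 4] / [5];  Q = [1, 3, 4] / [2]
  Insert 1 (step 5): P = [1, 3, 4] / [2] / [5];  Q = [1, 3, 4] / [2] / [5]
Final shape: (3, 1, 1).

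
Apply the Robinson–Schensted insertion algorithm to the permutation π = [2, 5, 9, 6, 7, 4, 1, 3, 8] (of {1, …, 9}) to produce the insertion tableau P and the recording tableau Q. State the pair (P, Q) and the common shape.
P = [1, 3, 6, 7, 8] / [2, 4] / [5] / [9];  Q = [1, 2, 3, 5, 9] / [4, 8] / [6] / [7];  common shape = (5, 2, 1, 1)

Row-insert the values π_1, π_2, … into P one at a time, bumping the leftmost entry strictly greater than the inserted value down to the next row. The recording tableau Q records, in position (i, j), the step at which that cell was added to P.
  Insert 2 (step 1): P = [2];  Q = [1]
  Insert 5 (step 2): P = [2, 5];  Q = [1, 2]
  Insert 9 (step 3): P = [2, 5, 9];  Q = [1, 2, 3]
  Insert 6 (step 4): P = [2, 5, 6] / [9];  Q = [1, 2, 3] / [4]
  Insert 7 (step 5): P = [2, 5, 6, 7] / [9];  Q = [1, 2, 3, 5] / [4]
  Insert 4 (step 6): P = [2, 4, 6, 7] / [5] / [9];  Q = [1, 2, 3, 5] / [4] / [6]
  Insert 1 (step 7): P = [1, 4, 6, 7] / [2] / [5] / [9];  Q = [1, 2, 3, 5] / [4] / [6] / [7]
  Insert 3 (step 8): P = [1, 3, 6, 7] / [2, 4] / [5] / [9];  Q = [1, 2, 3, 5] / [4, 8] / [6] / [7]
  Insert 8 (step 9): P = [1, 3, 6, 7, 8] / [2, 4] / [5] / [9];  Q = [1, 2, 3, 5, 9] / [4, 8] / [6] / [7]
Final shape: (5, 2, 1, 1).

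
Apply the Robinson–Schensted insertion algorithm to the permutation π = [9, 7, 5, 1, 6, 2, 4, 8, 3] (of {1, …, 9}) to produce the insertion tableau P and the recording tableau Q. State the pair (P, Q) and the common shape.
P = [1, 2, 3, 8] / [4, 6] / [5] / [7] / [9];  Q = [1, 5, 7, 8] / [2, 6] / [3] / [4] / [9];  common shape = (4, 2, 1, 1, 1)

Row-insert the values π_1, π_2, … into P one at a time, bumping the leftmost entry strictly greater than the inserted value down to the next row. The recording tableau Q records, in position (i, j), the step at which that cell was added to P.
  Insert 9 (step 1): P = [9];  Q = [1]
  Insert 7 (step 2): P = [7] / [9];  Q = [1] / [2]
  Insert 5 (step 3): P = [5] / [7] / [9];  Q = [1] / [2] / [3]
  Insert 1 (step 4): P = [1] / [5] / [7] / [9];  Q = [1] / [2] / [3] / [4]
  Insert 6 (step 5): P = [1, 6] / [5] / [7] / [9];  Q = [1, 5] / [2] / [3] / [4]
  Insert 2 (step 6): P = [1, 2] / [5, 6] / [7] / [9];  Q = [1, 5] / [2, 6] / [3] / [4]
  Insert 4 (step 7): P = [1, 2, 4] / [5, 6] / [7] / [9];  Q = [1, 5, 7] / [2, 6] / [3] / [4]
  Insert 8 (step 8): P = [1, 2, 4, 8] / [5, 6] / [7] / [9];  Q = [1, 5, 7, 8] / [2, 6] / [3] / [4]
  Insert 3 (step 9): P = [1, 2, 3, 8] / [4, 6] / [5] / [7] / [9];  Q = [1, 5, 7, 8] / [2, 6] / [3] / [4] / [9]
Final shape: (4, 2, 1, 1, 1).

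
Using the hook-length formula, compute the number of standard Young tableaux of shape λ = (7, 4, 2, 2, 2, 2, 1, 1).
# SYT of shape (7, 4, 2, 2, 2, 2, 1, 1) = 326514240

Hook-length formula: f^λ = n! / Π hook(c), product over all cells c of the Young diagram. For λ = (7, 4, 2, 2, 2, 2, 1, 1), n = 21 boxes. Hook lengths by row (left-to-right, top-to-bottom): [14, 11, 6, 5, 3, 2, 1]; [10, 7, 2, 1]; [7, 4]; [6, 3]; [5, 2]; [4, 1]; [2]; [1]. Product of hooks = 156473856000. So f^λ = 21! / 156473856000 = 51090942171709440000 / 156473856000 = 326514240.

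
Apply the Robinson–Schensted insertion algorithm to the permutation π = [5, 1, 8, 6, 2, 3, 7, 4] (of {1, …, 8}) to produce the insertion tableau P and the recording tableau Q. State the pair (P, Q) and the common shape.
P = [1, 2, 3, 4] / [5, 6, 7] / [8];  Q = [1, 3, 6, 7] / [2, 4, 8] / [5];  common shape = (4, 3, 1)

Row-insert the values π_1, π_2, … into P one at a time, bumping the leftmost entry strictly greater than the inserted value down to the next row. The recording tableau Q records, in position (i, j), the step at which that cell was added to P.
  Insert 5 (step 1): P = [5];  Q = [1]
  Insert 1 (step 2): P = [1] / [5];  Q = [1] / [2]
  Insert 8 (step 3): P = [1, 8] / [5];  Q = [1, 3] / [2]
  Insert 6 (step 4): P = [1, 6] / [5, 8];  Q = [1, 3] / [2, 4]
  Insert 2 (step 5): P = [1, 2] / [5, 6] / [8];  Q = [1, 3] / [2, 4] / [5]
  Insert 3 (step 6): P = [1, 2, 3] / [5, 6] / [8];  Q = [1, 3, 6] / [2, 4] / [5]
  Insert 7 (step 7): P = [1, 2, 3, 7] / [5, 6] / [8];  Q = [1, 3, 6, 7] / [2, 4] / [5]
  Insert 4 (step 8): P = [1, 2, 3, 4] / [5, 6, 7] / [8];  Q = [1, 3, 6, 7] / [2, 4, 8] / [5]
Final shape: (4, 3, 1).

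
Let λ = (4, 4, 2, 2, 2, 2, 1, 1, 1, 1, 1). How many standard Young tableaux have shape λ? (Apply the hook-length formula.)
# SYT of shape (4, 4, 2, 2, 2, 2, 1, 1, 1, 1, 1) = 28779300

Hook-length formula: f^λ = n! / Π hook(c), product over all cells c of the Young diagram. For λ = (4, 4, 2, 2, 2, 2, 1, 1, 1, 1, 1), n = 21 boxes. Hook lengths by row (left-to-right, top-to-bottom): [14, 8, 3, 2]; [13, 7, 2, 1]; [10, 4]; [9, 3]; [8, 2]; [7, 1]; [5]; [4]; [3]; [2]; [1]. Product of hooks = 1775267020800. So f^λ = 21! / 1775267020800 = 51090942171709440000 / 1775267020800 = 28779300.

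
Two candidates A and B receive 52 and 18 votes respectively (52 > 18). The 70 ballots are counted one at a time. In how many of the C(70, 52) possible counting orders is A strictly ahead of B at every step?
Strict-lead orderings = 11266694027804028

Total orderings of the 70 votes with 52 for A: C(70, 52) = 23196134763125940. By the Bertrand ballot formula (Cycle Lemma / reflection principle), the number of orderings in which A is strictly ahead of B throughout is (p − q)/(p + q) · C(p + q, p) = (52 − 18)/(52 + 18) · 23196134763125940 = 11266694027804028.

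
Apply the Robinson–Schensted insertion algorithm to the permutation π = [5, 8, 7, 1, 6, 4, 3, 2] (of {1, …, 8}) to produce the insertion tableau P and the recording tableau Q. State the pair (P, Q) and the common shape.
P = [1, 2] / [3, 6] / [4] / [5] / [7] / [8];  Q = [1, 2] / [3, 5] / [4] / [6] / [7] / [8];  common shape = (2, 2, 1, 1, 1, 1)

Row-insert the values π_1, π_2, … into P one at a time, bumping the leftmost entry strictly greater than the inserted value down to the next row. The recording tableau Q records, in position (i, j), the step at which that cell was added to P.
  Insert 5 (step 1): P = [5];  Q = [1]
  Insert 8 (step 2): P = [5, 8];  Q = [1, 2]
  Insert 7 (step 3): P = [5, 7] / [8];  Q = [1, 2] / [3]
  Insert 1 (step 4): P = [1, 7] / [5] / [8];  Q = [1, 2] / [3] / [4]
  Insert 6 (step 5): P = [1, 6] / [5, 7] / [8];  Q = [1, 2] / [3, 5] / [4]
  Insert 4 (step 6): P = [1, 4] / [5, 6] / [7] / [8];  Q = [1, 2] / [3, 5] / [4] / [6]
  Insert 3 (step 7): P = [1, 3] / [4, 6] / [5] / [7] / [8];  Q = [1, 2] / [3, 5] / [4] / [6] / [7]
  Insert 2 (step 8): P = [1, 2] / [3, 6] / [4] / [5] / [7] / [8];  Q = [1, 2] / [3, 5] / [4] / [6] / [7] / [8]
Final shape: (2, 2, 1, 1, 1, 1).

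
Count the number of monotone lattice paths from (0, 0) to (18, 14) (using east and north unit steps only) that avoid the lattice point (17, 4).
Number of paths = 471369765

Total paths from (0, 0) to (18, 14): C(32, 18) = 471435600. Paths through (17, 4): (paths (0, 0) → (17, 4)) × (paths (17, 4) → (18, 14)) = C(21, 17) · C(11, 1) = 5985 · 11 = 65835. Avoidance count = 471435600 − 65835 = 471369765.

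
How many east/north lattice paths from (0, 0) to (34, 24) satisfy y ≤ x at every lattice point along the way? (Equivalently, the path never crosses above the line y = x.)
Number of paths = 4032978938683695

By the reflection principle (André's argument), the number of monotone paths to (34, 24) with n ≤ m that never go above y = x is C(58, 34) − C(58, 35) = 12832205713993575 − 8799226775309880 = 4032978938683695.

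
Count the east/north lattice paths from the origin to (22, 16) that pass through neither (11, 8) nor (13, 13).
Number of paths = 14588392546

Inclusion–exclusion. Total paths: C(38, 22) = 22239974430. Through P₁: C(19, 11)·C(19, 11) = 5712638724. Through P₂: C(26, 13)·C(12, 9) = 2288132000. Since P₁ is strictly southwest of P₂, a monotone path through both must visit P₁ then P₂; paths through both = C(19, 11)·C(7, 2)·C(12, 9) = 349188840. Avoid both = 22239974430 − 5712638724 − 2288132000 + 349188840 = 14588392546.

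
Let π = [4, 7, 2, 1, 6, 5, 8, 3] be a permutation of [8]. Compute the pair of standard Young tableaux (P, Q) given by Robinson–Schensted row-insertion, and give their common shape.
P = [1, 3, 8] / [2, 5] / [4, 6] / [7];  Q = [1, 2, 7] / [3, 5] / [4, 6] / [8];  common shape = (3, 2, 2, 1)

Row-insert the values π_1, π_2, … into P one at a time, bumping the leftmost entry strictly greater than the inserted value down to the next row. The recording tableau Q records, in position (i, j), the step at which that cell was added to P.
  Insert 4 (step 1): P = [4];  Q = [1]
  Insert 7 (step 2): P = [4, 7];  Q = [1, 2]
  Insert 2 (step 3): P = [2, 7] / [4];  Q = [1, 2] / [3]
  Insert 1 (step 4): P = [1, 7] / [2] / [4];  Q = [1, 2] / [3] / [4]
  Insert 6 (step 5): P = [1, 6] / [2, 7] / [4];  Q = [1, 2] / [3, 5] / [4]
  Insert 5 (step 6): P = [1, 5] / [2, 6] / [4, 7];  Q = [1, 2] / [3, 5] / [4, 6]
  Insert 8 (step 7): P = [1, 5, 8] / [2, 6] / [4, 7];  Q = [1, 2, 7] / [3, 5] / [4, 6]
  Insert 3 (step 8): P = [1, 3, 8] / [2, 5] / [4, 6] / [7];  Q = [1, 2, 7] / [3, 5] / [4, 6] / [8]
Final shape: (3, 2, 2, 1).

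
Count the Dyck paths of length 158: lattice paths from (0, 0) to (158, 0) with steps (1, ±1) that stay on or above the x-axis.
C_79 = 289450081175264899454283846029490767264392230

These Dyck paths are counted by the Catalan number C_n = (1/(n + 1)) · C(2n, n). For n = 79: C_79 = (1/80) · C(158, 79) = 23156006494021191956342707682359261381151378400/80 = 289450081175264899454283846029490767264392230.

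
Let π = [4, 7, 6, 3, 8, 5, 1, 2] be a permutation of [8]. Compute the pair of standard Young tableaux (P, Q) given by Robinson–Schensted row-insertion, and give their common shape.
P = [1, 2, 8] / [3, 5] / [4, 6] / [7];  Q = [1, 2, 5] / [3, 6] / [4, 8] / [7];  common shape = (3, 2, 2, 1)

Row-insert the values π_1, π_2, … into P one at a time, bumping the leftmost entry strictly greater than the inserted value down to the next row. The recording tableau Q records, in position (i, j), the step at which that cell was added to P.
  Insert 4 (step 1): P = [4];  Q = [1]
  Insert 7 (step 2): P = [4, 7];  Q = [1, 2]
  Insert 6 (step 3): P = [4, 6] / [7];  Q = [1, 2] / [3]
  Insert 3 (step 4): P = [3, 6] / [4] / [7];  Q = [1, 2] / [3] / [4]
  Insert 8 (step 5): P = [3, 6, 8] / [4] / [7];  Q = [1, 2, 5] / [3] / [4]
  Insert 5 (step 6): P = [3, 5, 8] / [4, 6] / [7];  Q = [1, 2, 5] / [3, 6] / [4]
  Insert 1 (step 7): P = [1, 5, 8] / [3, 6] / [4] / [7];  Q = [1, 2, 5] / [3, 6] / [4] / [7]
  Insert 2 (step 8): P = [1, 2, 8] / [3, 5] / [4, 6] / [7];  Q = [1, 2, 5] / [3, 6] / [4, 8] / [7]
Final shape: (3, 2, 2, 1).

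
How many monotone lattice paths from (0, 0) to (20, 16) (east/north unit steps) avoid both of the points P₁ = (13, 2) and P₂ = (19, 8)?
Number of paths = 7276555215

Inclusion–exclusion. Total paths: C(36, 20) = 7307872110. Through P₁: C(15, 13)·C(21, 7) = 12209400. Through P₂: C(27, 19)·C(9, 1) = 19980675. Since P₁ is strictly southwest of P₂, a monotone path through both must visit P₁ then P₂; paths through both = C(15, 13)·C(12, 6)·C(9, 1) = 873180. Avoid both = 7307872110 − 12209400 − 19980675 + 873180 = 7276555215.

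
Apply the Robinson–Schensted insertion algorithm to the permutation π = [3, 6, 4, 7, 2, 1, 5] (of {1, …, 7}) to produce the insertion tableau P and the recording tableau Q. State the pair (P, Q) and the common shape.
P = [1, 4, 5] / [2, 7] / [3] / [6];  Q = [1, 2, 4] / [3, 7] / [5] / [6];  common shape = (3, 2, 1, 1)

Row-insert the values π_1, π_2, … into P one at a time, bumping the leftmost entry strictly greater than the inserted value down to the next row. The recording tableau Q records, in position (i, j), the step at which that cell was added to P.
  Insert 3 (step 1): P = [3];  Q = [1]
  Insert 6 (step 2): P = [3, 6];  Q = [1, 2]
  Insert 4 (step 3): P = [3, 4] / [6];  Q = [1, 2] / [3]
  Insert 7 (step 4): P = [3, 4, 7] / [6];  Q = [1, 2, 4] / [3]
  Insert 2 (step 5): P = [2, 4, 7] / [3] / [6];  Q = [1, 2, 4] / [3] / [5]
  Insert 1 (step 6): P = [1, 4, 7] / [2] / [3] / [6];  Q = [1, 2, 4] / [3] / [5] / [6]
  Insert 5 (step 7): P = [1, 4, 5] / [2, 7] / [3] / [6];  Q = [1, 2, 4] / [3, 7] / [5] / [6]
Final shape: (3, 2, 1, 1).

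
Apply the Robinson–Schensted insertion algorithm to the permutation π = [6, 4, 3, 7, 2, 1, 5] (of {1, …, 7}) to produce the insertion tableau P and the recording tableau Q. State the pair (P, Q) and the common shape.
P = [1, 5] / [2, 7] / [3] / [4] / [6];  Q = [1, 4] / [2, 7] / [3] / [5] / [6];  common shape = (2, 2, 1, 1, 1)

Row-insert the values π_1, π_2, … into P one at a time, bumping the leftmost entry strictly greater than the inserted value down to the next row. The recording tableau Q records, in position (i, j), the step at which that cell was added to P.
  Insert 6 (step 1): P = [6];  Q = [1]
  Insert 4 (step 2): P = [4] / [6];  Q = [1] / [2]
  Insert 3 (step 3): P = [3] / [4] / [6];  Q = [1] / [2] / [3]
  Insert 7 (step 4): P = [3, 7] / [4] / [6];  Q = [1, 4] / [2] / [3]
  Insert 2 (step 5): P = [2, 7] / [3] / [4] / [6];  Q = [1, 4] / [2] / [3] / [5]
  Insert 1 (step 6): P = [1, 7] / [2] / [3] / [4] / [6];  Q = [1, 4] / [2] / [3] / [5] / [6]
  Insert 5 (step 7): P = [1, 5] / [2, 7] / [3] / [4] / [6];  Q = [1, 4] / [2, 7] / [3] / [5] / [6]
Final shape: (2, 2, 1, 1, 1).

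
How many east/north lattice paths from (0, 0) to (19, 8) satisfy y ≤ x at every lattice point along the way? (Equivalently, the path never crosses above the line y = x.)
Number of paths = 1332045

By the reflection principle (André's argument), the number of monotone paths to (19, 8) with n ≤ m that never go above y = x is C(27, 19) − C(27, 20) = 2220075 − 888030 = 1332045.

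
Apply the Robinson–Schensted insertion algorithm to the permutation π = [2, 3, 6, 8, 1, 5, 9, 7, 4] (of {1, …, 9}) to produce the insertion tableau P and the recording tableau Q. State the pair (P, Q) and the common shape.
P = [1, 3, 4, 7, 9] / [2, 5, 8] / [6];  Q = [1, 2, 3, 4, 7] / [5, 6, 8] / [9];  common shape = (5, 3, 1)

Row-insert the values π_1, π_2, … into P one at a time, bumping the leftmost entry strictly greater than the inserted value down to the next row. The recording tableau Q records, in position (i, j), the step at which that cell was added to P.
  Insert 2 (step 1): P = [2];  Q = [1]
  Insert 3 (step 2): P = [2, 3];  Q = [1, 2]
  Insert 6 (step 3): P = [2, 3, 6];  Q = [1, 2, 3]
  Insert 8 (step 4): P = [2, 3, 6, 8];  Q = [1, 2, 3, 4]
  Insert 1 (step 5): P = [1, 3, 6, 8] / [2];  Q = [1, 2, 3, 4] / [5]
  Insert 5 (step 6): P = [1, 3, 5, 8] / [2, 6];  Q = [1, 2, 3, 4] / [5, 6]
  Insert 9 (step 7): P = [1, 3, 5, 8, 9] / [2, 6];  Q = [1, 2, 3, 4, 7] / [5, 6]
  Insert 7 (step 8): P = [1, 3, 5, 7, 9] / [2, 6, 8];  Q = [1, 2, 3, 4, 7] / [5, 6, 8]
  Insert 4 (step 9): P = [1, 3, 4, 7, 9] / [2, 5, 8] / [6];  Q = [1, 2, 3, 4, 7] / [5, 6, 8] / [9]
Final shape: (5, 3, 1).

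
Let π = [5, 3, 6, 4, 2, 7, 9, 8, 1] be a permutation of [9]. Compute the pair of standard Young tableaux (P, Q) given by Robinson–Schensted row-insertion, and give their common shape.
P = [1, 4, 7, 8] / [2, 6, 9] / [3] / [5];  Q = [1, 3, 6, 7] / [2, 4, 8] / [5] / [9];  common shape = (4, 3, 1, 1)

Row-insert the values π_1, π_2, … into P one at a time, bumping the leftmost entry strictly greater than the inserted value down to the next row. The recording tableau Q records, in position (i, j), the step at which that cell was added to P.
  Insert 5 (step 1): P = [5];  Q = [1]
  Insert 3 (step 2): P = [3] / [5];  Q = [1] / [2]
  Insert 6 (step 3): P = [3, 6] / [5];  Q = [1, 3] / [2]
  Insert 4 (step 4): P = [3, 4] / [5, 6];  Q = [1, 3] / [2, 4]
  Insert 2 (step 5): P = [2, 4] / [3, 6] / [5];  Q = [1, 3] / [2, 4] / [5]
  Insert 7 (step 6): P = [2, 4, 7] / [3, 6] / [5];  Q = [1, 3, 6] / [2, 4] / [5]
  Insert 9 (step 7): P = [2, 4, 7, 9] / [3, 6] / [5];  Q = [1, 3, 6, 7] / [2, 4] / [5]
  Insert 8 (step 8): P = [2, 4, 7, 8] / [3, 6, 9] / [5];  Q = [1, 3, 6, 7] / [2, 4, 8] / [5]
  Insert 1 (step 9): P = [1, 4, 7, 8] / [2, 6, 9] / [3] / [5];  Q = [1, 3, 6, 7] / [2, 4, 8] / [5] / [9]
Final shape: (4, 3, 1, 1).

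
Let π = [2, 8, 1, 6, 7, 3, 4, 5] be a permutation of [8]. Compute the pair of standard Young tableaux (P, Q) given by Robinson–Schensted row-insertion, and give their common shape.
P = [1, 3, 4, 5] / [2, 6, 7] / [8];  Q = [1, 2, 5, 8] / [3, 4, 7] / [6];  common shape = (4, 3, 1)

Row-insert the values π_1, π_2, … into P one at a time, bumping the leftmost entry strictly greater than the inserted value down to the next row. The recording tableau Q records, in position (i, j), the step at which that cell was added to P.
  Insert 2 (step 1): P = [2];  Q = [1]
  Insert 8 (step 2): P = [2, 8];  Q = [1, 2]
  Insert 1 (step 3): P = [1, 8] / [2];  Q = [1, 2] / [3]
  Insert 6 (step 4): P = [1, 6] / [2, 8];  Q = [1, 2] / [3, 4]
  Insert 7 (step 5): P = [1, 6, 7] / [2, 8];  Q = [1, 2, 5] / [3, 4]
  Insert 3 (step 6): P = [1, 3, 7] / [2, 6] / [8];  Q = [1, 2, 5] / [3, 4] / [6]
  Insert 4 (step 7): P = [1, 3, 4] / [2, 6, 7] / [8];  Q = [1, 2, 5] / [3, 4, 7] / [6]
  Insert 5 (step 8): P = [1, 3, 4, 5] / [2, 6, 7] / [8];  Q = [1, 2, 5, 8] / [3, 4, 7] / [6]
Final shape: (4, 3, 1).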